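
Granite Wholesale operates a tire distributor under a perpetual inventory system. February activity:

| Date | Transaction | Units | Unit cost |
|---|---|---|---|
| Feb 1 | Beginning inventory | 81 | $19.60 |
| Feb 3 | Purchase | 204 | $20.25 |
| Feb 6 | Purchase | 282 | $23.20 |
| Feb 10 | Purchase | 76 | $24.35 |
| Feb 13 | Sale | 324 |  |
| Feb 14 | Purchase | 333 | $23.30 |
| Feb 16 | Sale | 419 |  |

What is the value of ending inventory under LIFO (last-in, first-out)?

Feb 13, 324 sold [LIFO — newest first]: 76 @ $24.35 + 248 @ $23.20 = $7,604.20
Feb 16, 419 sold [LIFO — newest first]: 333 @ $23.30 + 34 @ $23.20 + 52 @ $20.25 = $9,600.70
Total COGS = $7,604.20 + $9,600.70 = $17,204.90
Ending inventory: 81 @ $19.60 + 152 @ $20.25 = $4,665.60

Ending inventory = $4,665.60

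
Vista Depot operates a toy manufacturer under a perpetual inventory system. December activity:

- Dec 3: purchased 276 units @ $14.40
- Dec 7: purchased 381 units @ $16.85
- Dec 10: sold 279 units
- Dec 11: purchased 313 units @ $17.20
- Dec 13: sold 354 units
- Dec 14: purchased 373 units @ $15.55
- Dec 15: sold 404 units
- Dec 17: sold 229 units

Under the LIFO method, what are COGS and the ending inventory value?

Dec 10, 279 sold [LIFO — newest first]: 279 @ $16.85 = $4,701.15
Dec 13, 354 sold [LIFO — newest first]: 313 @ $17.20 + 41 @ $16.85 = $6,074.45
Dec 15, 404 sold [LIFO — newest first]: 373 @ $15.55 + 31 @ $16.85 = $6,322.50
Dec 17, 229 sold [LIFO — newest first]: 30 @ $16.85 + 199 @ $14.40 = $3,371.10
Total COGS = $4,701.15 + $6,074.45 + $6,322.50 + $3,371.10 = $20,469.20
Ending inventory: 77 @ $14.40 = $1,108.80
Check: goods available $21,578.00 = COGS $20,469.20 + ending $1,108.80

COGS = $20,469.20; ending inventory = $1,108.80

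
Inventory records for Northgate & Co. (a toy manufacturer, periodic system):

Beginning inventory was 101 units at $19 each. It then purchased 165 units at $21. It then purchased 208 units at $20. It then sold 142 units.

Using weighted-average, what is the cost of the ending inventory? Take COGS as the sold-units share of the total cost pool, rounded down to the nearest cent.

Sale 1, sell 142: 142/474 × $9,544.00 → $2,859.17
Ending inventory (cost pool remaining) = $6,684.83

Ending inventory = $6,684.83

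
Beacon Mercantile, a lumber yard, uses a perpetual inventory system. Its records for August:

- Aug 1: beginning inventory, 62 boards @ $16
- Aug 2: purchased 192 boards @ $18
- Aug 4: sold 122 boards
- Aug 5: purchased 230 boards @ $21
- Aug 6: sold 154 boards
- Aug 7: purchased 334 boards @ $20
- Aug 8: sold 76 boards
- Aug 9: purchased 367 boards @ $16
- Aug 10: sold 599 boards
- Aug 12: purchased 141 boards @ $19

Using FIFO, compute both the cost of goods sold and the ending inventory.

COGS = $18,086; ending inventory = $6,423

Aug 4, 122 sold [FIFO — oldest first]: 62 @ $16 + 60 @ $18 = $2,072
Aug 6, 154 sold [FIFO — oldest first]: 132 @ $18 + 22 @ $21 = $2,838
Aug 8, 76 sold [FIFO — oldest first]: 76 @ $21 = $1,596
Aug 10, 599 sold [FIFO — oldest first]: 132 @ $21 + 334 @ $20 + 133 @ $16 = $11,580
Total COGS = $2,072 + $2,838 + $1,596 + $11,580 = $18,086
Ending inventory: 234 @ $16 + 141 @ $19 = $6,423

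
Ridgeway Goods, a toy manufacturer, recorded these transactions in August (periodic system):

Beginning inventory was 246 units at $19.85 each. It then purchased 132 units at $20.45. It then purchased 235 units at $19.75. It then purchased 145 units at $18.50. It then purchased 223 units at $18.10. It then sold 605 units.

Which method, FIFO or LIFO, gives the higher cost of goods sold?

FIFO COGS: 246 @ $19.85 + 132 @ $20.45 + 227 @ $19.75 = $12,065.75
LIFO COGS: 223 @ $18.10 + 145 @ $18.50 + 235 @ $19.75 + 2 @ $20.45 = $11,400.95

FIFO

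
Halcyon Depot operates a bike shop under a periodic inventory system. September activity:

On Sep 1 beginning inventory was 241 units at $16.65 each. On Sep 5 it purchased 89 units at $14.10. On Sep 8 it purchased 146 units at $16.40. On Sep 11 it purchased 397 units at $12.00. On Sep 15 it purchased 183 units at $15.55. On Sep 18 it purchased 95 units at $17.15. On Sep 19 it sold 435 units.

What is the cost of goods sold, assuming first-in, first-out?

Sep 19, 435 sold [FIFO — oldest first]: 241 @ $16.65 + 89 @ $14.10 + 105 @ $16.40 = $6,989.55
Ending inventory: 41 @ $16.40 + 397 @ $12.00 + 183 @ $15.55 + 95 @ $17.15 = $9,911.30
Check: goods available $16,900.85 = COGS $6,989.55 + ending $9,911.30

COGS = $6,989.55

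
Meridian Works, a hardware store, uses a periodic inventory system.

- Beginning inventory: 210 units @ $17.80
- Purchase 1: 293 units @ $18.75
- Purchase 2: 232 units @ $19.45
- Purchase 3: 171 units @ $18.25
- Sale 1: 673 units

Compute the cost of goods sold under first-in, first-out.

Sale 1 (673) [FIFO — oldest first]: 210 @ $17.80 + 293 @ $18.75 + 170 @ $19.45 = $12,538.25
Ending inventory: 62 @ $19.45 + 171 @ $18.25 = $4,326.65

COGS = $12,538.25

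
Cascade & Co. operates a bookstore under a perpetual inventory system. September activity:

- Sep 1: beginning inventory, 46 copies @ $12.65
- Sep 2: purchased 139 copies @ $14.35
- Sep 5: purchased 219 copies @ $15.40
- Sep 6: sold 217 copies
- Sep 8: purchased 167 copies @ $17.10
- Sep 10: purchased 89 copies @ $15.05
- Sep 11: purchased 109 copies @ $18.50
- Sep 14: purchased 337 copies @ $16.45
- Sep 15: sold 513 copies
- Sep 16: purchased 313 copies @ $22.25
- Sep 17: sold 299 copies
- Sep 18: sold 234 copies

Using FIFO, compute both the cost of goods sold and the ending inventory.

COGS = $21,197.70; ending inventory = $3,471.00

Sep 6, 217 sold [FIFO — oldest first]: 46 @ $12.65 + 139 @ $14.35 + 32 @ $15.40 = $3,069.35
Sep 15, 513 sold [FIFO — oldest first]: 187 @ $15.40 + 167 @ $17.10 + 89 @ $15.05 + 70 @ $18.50 = $8,369.95
Sep 17, 299 sold [FIFO — oldest first]: 39 @ $18.50 + 260 @ $16.45 = $4,998.50
Sep 18, 234 sold [FIFO — oldest first]: 77 @ $16.45 + 157 @ $22.25 = $4,759.90
Total COGS = $3,069.35 + $8,369.95 + $4,998.50 + $4,759.90 = $21,197.70
Ending inventory: 156 @ $22.25 = $3,471.00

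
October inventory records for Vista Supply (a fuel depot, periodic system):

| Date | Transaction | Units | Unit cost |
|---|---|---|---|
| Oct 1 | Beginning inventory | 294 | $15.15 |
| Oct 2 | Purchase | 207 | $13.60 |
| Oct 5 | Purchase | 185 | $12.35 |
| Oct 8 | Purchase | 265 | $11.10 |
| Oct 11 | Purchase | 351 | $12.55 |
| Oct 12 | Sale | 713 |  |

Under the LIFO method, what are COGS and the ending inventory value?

COGS = $8,544.50; ending inventory = $8,356.10

Oct 12, 713 sold [LIFO — newest first]: 351 @ $12.55 + 265 @ $11.10 + 97 @ $12.35 = $8,544.50
Ending inventory: 294 @ $15.15 + 207 @ $13.60 + 88 @ $12.35 = $8,356.10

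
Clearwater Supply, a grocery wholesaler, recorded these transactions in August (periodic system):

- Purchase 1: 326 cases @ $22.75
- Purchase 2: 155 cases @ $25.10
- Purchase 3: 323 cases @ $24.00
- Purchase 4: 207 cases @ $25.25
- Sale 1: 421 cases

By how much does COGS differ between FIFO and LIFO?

$561.75

FIFO COGS: 326 @ $22.75 + 95 @ $25.10 = $9,801.00
LIFO COGS: 207 @ $25.25 + 214 @ $24.00 = $10,362.75
Difference = |$9,801.00 − $10,362.75| = $561.75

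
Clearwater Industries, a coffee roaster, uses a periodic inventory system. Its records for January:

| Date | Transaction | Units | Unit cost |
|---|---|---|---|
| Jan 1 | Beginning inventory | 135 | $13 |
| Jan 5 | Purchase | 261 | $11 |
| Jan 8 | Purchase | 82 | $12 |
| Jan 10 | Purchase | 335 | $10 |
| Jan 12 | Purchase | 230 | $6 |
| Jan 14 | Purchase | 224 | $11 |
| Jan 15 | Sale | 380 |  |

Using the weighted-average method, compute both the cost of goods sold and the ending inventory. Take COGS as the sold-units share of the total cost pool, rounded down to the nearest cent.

COGS = $3,840.18; ending inventory = $8,963.82

Jan 15, sell 380: 380/1267 × $12,804.00 → $3,840.18
Ending inventory (cost pool remaining) = $8,963.82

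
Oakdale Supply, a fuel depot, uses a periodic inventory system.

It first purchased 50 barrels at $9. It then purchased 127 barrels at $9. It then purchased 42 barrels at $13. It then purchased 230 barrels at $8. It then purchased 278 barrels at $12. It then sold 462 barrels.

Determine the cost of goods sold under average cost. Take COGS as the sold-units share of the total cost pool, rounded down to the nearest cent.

Sale 1, sell 462: 462/727 × $7,315.00 → $4,648.59
Ending inventory (cost pool remaining) = $2,666.41
Check: goods available $7,315.00 = COGS $4,648.59 + ending $2,666.41

COGS = $4,648.59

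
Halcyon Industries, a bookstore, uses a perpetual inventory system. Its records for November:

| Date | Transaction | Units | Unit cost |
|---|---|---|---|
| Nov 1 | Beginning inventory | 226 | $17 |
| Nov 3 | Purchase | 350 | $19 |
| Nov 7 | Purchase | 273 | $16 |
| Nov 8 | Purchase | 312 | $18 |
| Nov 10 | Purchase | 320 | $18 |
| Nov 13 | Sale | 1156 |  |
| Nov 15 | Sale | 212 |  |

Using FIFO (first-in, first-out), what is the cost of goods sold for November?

Nov 13, 1156 sold [FIFO — oldest first]: 226 @ $17 + 350 @ $19 + 273 @ $16 + 307 @ $18 = $20,386
Nov 15, 212 sold [FIFO — oldest first]: 5 @ $18 + 207 @ $18 = $3,816
Total COGS = $20,386 + $3,816 = $24,202
Ending inventory: 113 @ $18 = $2,034
Check: goods available $26,236 = COGS $24,202 + ending $2,034

COGS = $24,202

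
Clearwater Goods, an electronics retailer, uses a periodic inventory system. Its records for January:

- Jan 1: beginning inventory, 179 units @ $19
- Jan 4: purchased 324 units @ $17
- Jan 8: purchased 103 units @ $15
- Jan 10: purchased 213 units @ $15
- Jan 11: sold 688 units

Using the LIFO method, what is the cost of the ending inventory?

Ending inventory = $2,489

Jan 11, 688 sold [LIFO — newest first]: 213 @ $15 + 103 @ $15 + 324 @ $17 + 48 @ $19 = $11,160
Ending inventory: 131 @ $19 = $2,489
Check: goods available $13,649 = COGS $11,160 + ending $2,489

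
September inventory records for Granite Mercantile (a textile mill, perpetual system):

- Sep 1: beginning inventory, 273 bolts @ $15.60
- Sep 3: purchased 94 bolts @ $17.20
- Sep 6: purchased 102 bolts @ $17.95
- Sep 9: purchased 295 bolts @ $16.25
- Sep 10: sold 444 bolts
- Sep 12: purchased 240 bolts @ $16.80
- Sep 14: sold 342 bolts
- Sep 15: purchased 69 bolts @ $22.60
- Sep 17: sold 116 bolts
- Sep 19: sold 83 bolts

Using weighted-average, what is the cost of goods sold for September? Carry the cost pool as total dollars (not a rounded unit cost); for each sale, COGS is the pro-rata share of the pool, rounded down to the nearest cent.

After Sep 1: 273 on hand, pool $4,258.80 (≈ $15.6000 each)
After Sep 3: 367 on hand, pool $5,875.60 (≈ $16.0098 each)
After Sep 6: 469 on hand, pool $7,706.50 (≈ $16.4318 each)
After Sep 9: 764 on hand, pool $12,500.25 (≈ $16.3616 each)
Sep 10, sell 444: 444/764 × $12,500.25 → $7,264.54
After Sep 12: 560 on hand, pool $9,267.71 (≈ $16.5495 each)
Sep 14, sell 342: 342/560 × $9,267.71 → $5,659.92
After Sep 15: 287 on hand, pool $5,167.19 (≈ $18.0041 each)
Sep 17, sell 116: 116/287 × $5,167.19 → $2,088.48
Sep 19, sell 83: 83/171 × $3,078.71 → $1,494.34
Total COGS = $7,264.54 + $5,659.92 + $2,088.48 + $1,494.34 = $16,507.28
Ending inventory (cost pool remaining) = $1,584.37
Check: goods available $18,091.65 = COGS $16,507.28 + ending $1,584.37

COGS = $16,507.28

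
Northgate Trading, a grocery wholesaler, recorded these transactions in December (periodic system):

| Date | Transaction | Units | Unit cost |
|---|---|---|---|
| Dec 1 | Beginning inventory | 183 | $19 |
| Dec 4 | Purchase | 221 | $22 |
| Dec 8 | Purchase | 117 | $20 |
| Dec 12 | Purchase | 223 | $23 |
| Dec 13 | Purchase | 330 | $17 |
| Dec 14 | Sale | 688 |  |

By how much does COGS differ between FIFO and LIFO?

FIFO COGS: 183 @ $19 + 221 @ $22 + 117 @ $20 + 167 @ $23 = $14,520
LIFO COGS: 330 @ $17 + 223 @ $23 + 117 @ $20 + 18 @ $22 = $13,475
Difference = |$14,520 − $13,475| = $1,045

$1,045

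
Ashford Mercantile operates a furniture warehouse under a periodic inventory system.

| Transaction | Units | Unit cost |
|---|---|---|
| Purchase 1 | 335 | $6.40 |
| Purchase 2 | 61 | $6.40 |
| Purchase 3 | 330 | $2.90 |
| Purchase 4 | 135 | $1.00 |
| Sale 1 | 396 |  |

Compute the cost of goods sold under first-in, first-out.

COGS = $2,534.40

Sale 1 (396) [FIFO — oldest first]: 335 @ $6.40 + 61 @ $6.40 = $2,534.40
Ending inventory: 330 @ $2.90 + 135 @ $1.00 = $1,092.00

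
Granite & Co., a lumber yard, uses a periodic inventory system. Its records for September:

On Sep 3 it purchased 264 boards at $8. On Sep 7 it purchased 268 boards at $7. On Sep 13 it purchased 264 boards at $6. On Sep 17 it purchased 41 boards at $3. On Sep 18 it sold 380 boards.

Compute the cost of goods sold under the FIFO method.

COGS = $2,924

Sep 18, 380 sold [FIFO — oldest first]: 264 @ $8 + 116 @ $7 = $2,924
Ending inventory: 152 @ $7 + 264 @ $6 + 41 @ $3 = $2,771
Check: goods available $5,695 = COGS $2,924 + ending $2,771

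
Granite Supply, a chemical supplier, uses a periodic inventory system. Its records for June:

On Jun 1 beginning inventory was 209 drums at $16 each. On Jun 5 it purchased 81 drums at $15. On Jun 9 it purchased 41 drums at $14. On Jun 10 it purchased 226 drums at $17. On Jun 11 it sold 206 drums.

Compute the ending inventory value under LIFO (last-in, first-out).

Ending inventory = $5,473

Jun 11, 206 sold [LIFO — newest first]: 206 @ $17 = $3,502
Ending inventory: 209 @ $16 + 81 @ $15 + 41 @ $14 + 20 @ $17 = $5,473
Check: goods available $8,975 = COGS $3,502 + ending $5,473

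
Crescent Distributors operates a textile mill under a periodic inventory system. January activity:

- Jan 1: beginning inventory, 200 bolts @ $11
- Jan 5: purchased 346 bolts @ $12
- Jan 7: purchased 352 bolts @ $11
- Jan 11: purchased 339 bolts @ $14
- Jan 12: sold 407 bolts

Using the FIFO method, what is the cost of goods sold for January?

COGS = $4,684

Jan 12, 407 sold [FIFO — oldest first]: 200 @ $11 + 207 @ $12 = $4,684
Ending inventory: 139 @ $12 + 352 @ $11 + 339 @ $14 = $10,286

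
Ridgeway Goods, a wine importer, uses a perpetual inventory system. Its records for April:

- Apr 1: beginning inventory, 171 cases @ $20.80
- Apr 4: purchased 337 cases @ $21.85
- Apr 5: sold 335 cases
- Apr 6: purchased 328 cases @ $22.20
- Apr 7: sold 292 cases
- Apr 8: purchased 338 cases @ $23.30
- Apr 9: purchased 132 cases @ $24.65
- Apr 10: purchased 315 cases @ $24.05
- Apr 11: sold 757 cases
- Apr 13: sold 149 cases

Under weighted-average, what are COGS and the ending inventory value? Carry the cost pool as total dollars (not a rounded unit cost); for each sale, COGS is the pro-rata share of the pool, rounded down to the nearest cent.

COGS = $34,844.55; ending inventory = $2,062.25

After Apr 1: 171 on hand, pool $3,556.80 (≈ $20.8000 each)
After Apr 4: 508 on hand, pool $10,920.25 (≈ $21.4966 each)
Apr 5, sell 335: 335/508 × $10,920.25 → $7,201.34
After Apr 6: 501 on hand, pool $11,000.51 (≈ $21.9571 each)
Apr 7, sell 292: 292/501 × $11,000.51 → $6,411.47
After Apr 8: 547 on hand, pool $12,464.44 (≈ $22.7869 each)
After Apr 9: 679 on hand, pool $15,718.24 (≈ $23.1491 each)
After Apr 10: 994 on hand, pool $23,293.99 (≈ $23.4346 each)
Apr 11, sell 757: 757/994 × $23,293.99 → $17,739.99
Apr 13, sell 149: 149/237 × $5,554.00 → $3,491.75
Total COGS = $7,201.34 + $6,411.47 + $17,739.99 + $3,491.75 = $34,844.55
Ending inventory (cost pool remaining) = $2,062.25
Check: goods available $36,906.80 = COGS $34,844.55 + ending $2,062.25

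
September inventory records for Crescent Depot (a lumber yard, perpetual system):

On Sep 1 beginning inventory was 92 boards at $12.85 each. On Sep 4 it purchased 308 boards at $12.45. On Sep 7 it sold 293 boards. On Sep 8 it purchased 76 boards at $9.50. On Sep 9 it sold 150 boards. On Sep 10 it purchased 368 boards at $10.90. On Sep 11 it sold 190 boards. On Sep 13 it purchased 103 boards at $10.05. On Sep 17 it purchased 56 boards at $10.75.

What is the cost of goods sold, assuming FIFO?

COGS = $7,450.10

Sep 7, 293 sold [FIFO — oldest first]: 92 @ $12.85 + 201 @ $12.45 = $3,684.65
Sep 9, 150 sold [FIFO — oldest first]: 107 @ $12.45 + 43 @ $9.50 = $1,740.65
Sep 11, 190 sold [FIFO — oldest first]: 33 @ $9.50 + 157 @ $10.90 = $2,024.80
Total COGS = $3,684.65 + $1,740.65 + $2,024.80 = $7,450.10
Ending inventory: 211 @ $10.90 + 103 @ $10.05 + 56 @ $10.75 = $3,937.05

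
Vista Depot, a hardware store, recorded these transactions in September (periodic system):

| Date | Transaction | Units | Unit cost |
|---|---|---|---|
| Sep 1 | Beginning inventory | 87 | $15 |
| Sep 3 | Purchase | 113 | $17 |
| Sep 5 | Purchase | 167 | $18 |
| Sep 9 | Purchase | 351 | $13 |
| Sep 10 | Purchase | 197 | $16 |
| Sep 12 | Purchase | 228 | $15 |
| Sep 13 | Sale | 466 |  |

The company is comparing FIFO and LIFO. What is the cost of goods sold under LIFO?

FIFO COGS: 87 @ $15 + 113 @ $17 + 167 @ $18 + 99 @ $13 = $7,519
LIFO COGS: 228 @ $15 + 197 @ $16 + 41 @ $13 = $7,105

COGS = $7,105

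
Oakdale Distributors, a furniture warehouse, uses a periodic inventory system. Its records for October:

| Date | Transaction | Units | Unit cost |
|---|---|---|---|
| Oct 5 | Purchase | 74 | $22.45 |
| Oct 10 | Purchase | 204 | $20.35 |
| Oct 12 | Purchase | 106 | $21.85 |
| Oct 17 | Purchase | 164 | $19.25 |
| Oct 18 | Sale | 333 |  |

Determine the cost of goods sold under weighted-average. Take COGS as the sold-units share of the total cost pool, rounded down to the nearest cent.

Oct 18, sell 333: 333/548 × $11,285.80 → $6,857.97
Ending inventory (cost pool remaining) = $4,427.83
Check: goods available $11,285.80 = COGS $6,857.97 + ending $4,427.83

COGS = $6,857.97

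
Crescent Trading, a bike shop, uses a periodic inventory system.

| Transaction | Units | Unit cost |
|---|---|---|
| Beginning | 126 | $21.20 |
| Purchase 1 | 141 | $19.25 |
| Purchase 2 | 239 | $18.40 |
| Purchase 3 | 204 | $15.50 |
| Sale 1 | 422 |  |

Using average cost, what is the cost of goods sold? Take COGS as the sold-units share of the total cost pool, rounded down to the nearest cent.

COGS = $7,694.10

Sale 1, sell 422: 422/710 × $12,945.05 → $7,694.10
Ending inventory (cost pool remaining) = $5,250.95
Check: goods available $12,945.05 = COGS $7,694.10 + ending $5,250.95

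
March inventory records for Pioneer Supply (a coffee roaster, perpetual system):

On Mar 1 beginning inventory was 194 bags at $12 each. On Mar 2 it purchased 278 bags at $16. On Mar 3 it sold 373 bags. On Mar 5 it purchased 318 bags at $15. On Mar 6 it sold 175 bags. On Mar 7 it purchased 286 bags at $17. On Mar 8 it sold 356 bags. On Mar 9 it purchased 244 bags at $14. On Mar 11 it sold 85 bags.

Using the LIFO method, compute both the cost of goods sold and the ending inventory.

Mar 3, 373 sold [LIFO — newest first]: 278 @ $16 + 95 @ $12 = $5,588
Mar 6, 175 sold [LIFO — newest first]: 175 @ $15 = $2,625
Mar 8, 356 sold [LIFO — newest first]: 286 @ $17 + 70 @ $15 = $5,912
Mar 11, 85 sold [LIFO — newest first]: 85 @ $14 = $1,190
Total COGS = $5,588 + $2,625 + $5,912 + $1,190 = $15,315
Ending inventory: 99 @ $12 + 73 @ $15 + 159 @ $14 = $4,509
Check: goods available $19,824 = COGS $15,315 + ending $4,509

COGS = $15,315; ending inventory = $4,509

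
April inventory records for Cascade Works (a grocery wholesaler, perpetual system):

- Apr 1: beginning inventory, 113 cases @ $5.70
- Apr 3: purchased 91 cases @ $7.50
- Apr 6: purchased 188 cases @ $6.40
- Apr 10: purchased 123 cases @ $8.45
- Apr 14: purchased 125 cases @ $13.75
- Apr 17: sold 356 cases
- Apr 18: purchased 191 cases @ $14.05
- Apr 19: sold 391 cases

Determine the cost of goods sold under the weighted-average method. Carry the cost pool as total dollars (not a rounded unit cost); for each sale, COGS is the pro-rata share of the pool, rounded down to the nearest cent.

After Apr 1: 113 on hand, pool $644.10 (≈ $5.7000 each)
After Apr 3: 204 on hand, pool $1,326.60 (≈ $6.5029 each)
After Apr 6: 392 on hand, pool $2,529.80 (≈ $6.4536 each)
After Apr 10: 515 on hand, pool $3,569.15 (≈ $6.9304 each)
After Apr 14: 640 on hand, pool $5,287.90 (≈ $8.2623 each)
Apr 17, sell 356: 356/640 × $5,287.90 → $2,941.39
After Apr 18: 475 on hand, pool $5,030.06 (≈ $10.5896 each)
Apr 19, sell 391: 391/475 × $5,030.06 → $4,140.53
Total COGS = $2,941.39 + $4,140.53 = $7,081.92
Ending inventory (cost pool remaining) = $889.53
Check: goods available $7,971.45 = COGS $7,081.92 + ending $889.53

COGS = $7,081.92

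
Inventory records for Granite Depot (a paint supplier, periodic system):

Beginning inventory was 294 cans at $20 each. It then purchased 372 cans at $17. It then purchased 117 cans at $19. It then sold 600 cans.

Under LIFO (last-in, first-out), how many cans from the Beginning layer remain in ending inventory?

183

Sale 1 (600) [LIFO — newest first]: 117 @ $19 + 372 @ $17 + 111 @ $20 = $10,767
Ending inventory: 183 @ $20 = $3,660
Check: goods available $14,427 = COGS $10,767 + ending $3,660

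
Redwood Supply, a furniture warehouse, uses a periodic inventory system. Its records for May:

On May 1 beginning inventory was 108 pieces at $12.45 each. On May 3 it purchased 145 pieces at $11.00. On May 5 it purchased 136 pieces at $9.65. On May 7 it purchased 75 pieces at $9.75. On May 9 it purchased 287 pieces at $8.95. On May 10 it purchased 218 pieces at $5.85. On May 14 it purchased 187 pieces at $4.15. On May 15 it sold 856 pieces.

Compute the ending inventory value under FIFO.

Ending inventory = $1,437.10

May 15, 856 sold [FIFO — oldest first]: 108 @ $12.45 + 145 @ $11.00 + 136 @ $9.65 + 75 @ $9.75 + 287 @ $8.95 + 105 @ $5.85 = $8,166.15
Ending inventory: 113 @ $5.85 + 187 @ $4.15 = $1,437.10
Check: goods available $9,603.25 = COGS $8,166.15 + ending $1,437.10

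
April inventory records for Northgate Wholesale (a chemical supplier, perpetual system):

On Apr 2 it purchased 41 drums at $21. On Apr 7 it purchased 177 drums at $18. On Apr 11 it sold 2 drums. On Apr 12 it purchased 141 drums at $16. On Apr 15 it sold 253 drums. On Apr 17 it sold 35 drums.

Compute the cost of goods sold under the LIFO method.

Apr 11, 2 sold [LIFO — newest first]: 2 @ $18 = $36
Apr 15, 253 sold [LIFO — newest first]: 141 @ $16 + 112 @ $18 = $4,272
Apr 17, 35 sold [LIFO — newest first]: 35 @ $18 = $630
Total COGS = $36 + $4,272 + $630 = $4,938
Ending inventory: 41 @ $21 + 28 @ $18 = $1,365

COGS = $4,938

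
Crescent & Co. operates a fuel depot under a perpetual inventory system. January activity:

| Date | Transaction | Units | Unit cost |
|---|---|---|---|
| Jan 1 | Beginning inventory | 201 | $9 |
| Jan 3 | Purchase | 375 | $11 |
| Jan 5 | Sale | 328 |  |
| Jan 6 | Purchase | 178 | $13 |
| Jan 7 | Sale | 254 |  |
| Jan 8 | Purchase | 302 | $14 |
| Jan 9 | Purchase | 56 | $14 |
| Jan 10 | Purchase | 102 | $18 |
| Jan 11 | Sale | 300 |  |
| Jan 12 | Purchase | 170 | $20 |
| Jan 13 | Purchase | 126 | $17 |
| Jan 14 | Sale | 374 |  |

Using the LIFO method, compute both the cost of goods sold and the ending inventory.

COGS = $17,942; ending inventory = $2,696

Jan 5, 328 sold [LIFO — newest first]: 328 @ $11 = $3,608
Jan 7, 254 sold [LIFO — newest first]: 178 @ $13 + 47 @ $11 + 29 @ $9 = $3,092
Jan 11, 300 sold [LIFO — newest first]: 102 @ $18 + 56 @ $14 + 142 @ $14 = $4,608
Jan 14, 374 sold [LIFO — newest first]: 126 @ $17 + 170 @ $20 + 78 @ $14 = $6,634
Total COGS = $3,608 + $3,092 + $4,608 + $6,634 = $17,942
Ending inventory: 172 @ $9 + 82 @ $14 = $2,696
Check: goods available $20,638 = COGS $17,942 + ending $2,696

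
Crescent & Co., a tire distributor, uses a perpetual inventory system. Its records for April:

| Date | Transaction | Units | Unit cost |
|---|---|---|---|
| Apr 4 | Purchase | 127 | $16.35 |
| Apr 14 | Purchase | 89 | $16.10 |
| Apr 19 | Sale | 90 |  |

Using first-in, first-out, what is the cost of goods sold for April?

Apr 19, 90 sold [FIFO — oldest first]: 90 @ $16.35 = $1,471.50
Ending inventory: 37 @ $16.35 + 89 @ $16.10 = $2,037.85

COGS = $1,471.50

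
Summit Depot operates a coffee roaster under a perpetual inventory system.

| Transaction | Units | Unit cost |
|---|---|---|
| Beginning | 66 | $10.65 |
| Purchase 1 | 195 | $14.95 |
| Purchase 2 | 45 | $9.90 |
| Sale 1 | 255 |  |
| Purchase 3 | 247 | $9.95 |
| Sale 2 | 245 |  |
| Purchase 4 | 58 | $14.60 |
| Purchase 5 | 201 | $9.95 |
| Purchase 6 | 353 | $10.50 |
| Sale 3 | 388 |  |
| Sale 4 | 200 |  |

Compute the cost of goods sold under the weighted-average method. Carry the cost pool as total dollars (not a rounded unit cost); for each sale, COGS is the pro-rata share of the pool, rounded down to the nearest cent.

COGS = $12,251.19

After Beginning: 66 on hand, pool $702.90 (≈ $10.6500 each)
After Purchase 1: 261 on hand, pool $3,618.15 (≈ $13.8626 each)
After Purchase 2: 306 on hand, pool $4,063.65 (≈ $13.2799 each)
Sale 1, sell 255: 255/306 × $4,063.65 → $3,386.37
After Purchase 3: 298 on hand, pool $3,134.93 (≈ $10.5199 each)
Sale 2, sell 245: 245/298 × $3,134.93 → $2,577.37
After Purchase 4: 111 on hand, pool $1,404.36 (≈ $12.6519 each)
After Purchase 5: 312 on hand, pool $3,404.31 (≈ $10.9113 each)
After Purchase 6: 665 on hand, pool $7,110.81 (≈ $10.6929 each)
Sale 3, sell 388: 388/665 × $7,110.81 → $4,148.86
Sale 4, sell 200: 200/277 × $2,961.95 → $2,138.59
Total COGS = $3,386.37 + $2,577.37 + $4,148.86 + $2,138.59 = $12,251.19
Ending inventory (cost pool remaining) = $823.36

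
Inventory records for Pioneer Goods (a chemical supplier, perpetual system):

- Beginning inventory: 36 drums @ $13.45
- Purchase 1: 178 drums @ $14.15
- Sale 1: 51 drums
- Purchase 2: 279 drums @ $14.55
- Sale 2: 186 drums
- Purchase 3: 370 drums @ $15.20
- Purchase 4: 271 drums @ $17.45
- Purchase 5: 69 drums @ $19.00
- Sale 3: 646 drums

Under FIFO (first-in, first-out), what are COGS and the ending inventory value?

Sale 1 (51) [FIFO — oldest first]: 36 @ $13.45 + 15 @ $14.15 = $696.45
Sale 2 (186) [FIFO — oldest first]: 163 @ $14.15 + 23 @ $14.55 = $2,641.10
Sale 3 (646) [FIFO — oldest first]: 256 @ $14.55 + 370 @ $15.20 + 20 @ $17.45 = $9,697.80
Total COGS = $696.45 + $2,641.10 + $9,697.80 = $13,035.35
Ending inventory: 251 @ $17.45 + 69 @ $19.00 = $5,690.95
Check: goods available $18,726.30 = COGS $13,035.35 + ending $5,690.95

COGS = $13,035.35; ending inventory = $5,690.95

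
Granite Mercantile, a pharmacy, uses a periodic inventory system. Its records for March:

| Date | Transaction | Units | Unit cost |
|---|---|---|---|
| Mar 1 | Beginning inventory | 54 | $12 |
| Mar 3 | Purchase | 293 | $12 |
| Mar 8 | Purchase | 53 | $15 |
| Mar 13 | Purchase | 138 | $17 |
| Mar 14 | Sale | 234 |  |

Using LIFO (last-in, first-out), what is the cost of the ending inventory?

Mar 14, 234 sold [LIFO — newest first]: 138 @ $17 + 53 @ $15 + 43 @ $12 = $3,657
Ending inventory: 54 @ $12 + 250 @ $12 = $3,648

Ending inventory = $3,648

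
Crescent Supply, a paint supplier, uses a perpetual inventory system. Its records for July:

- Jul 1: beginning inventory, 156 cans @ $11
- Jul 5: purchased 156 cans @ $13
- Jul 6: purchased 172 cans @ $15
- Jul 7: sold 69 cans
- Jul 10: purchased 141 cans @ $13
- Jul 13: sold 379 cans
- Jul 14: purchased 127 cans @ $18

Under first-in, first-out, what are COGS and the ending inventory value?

Jul 7, 69 sold [FIFO — oldest first]: 69 @ $11 = $759
Jul 13, 379 sold [FIFO — oldest first]: 87 @ $11 + 156 @ $13 + 136 @ $15 = $5,025
Total COGS = $759 + $5,025 = $5,784
Ending inventory: 36 @ $15 + 141 @ $13 + 127 @ $18 = $4,659
Check: goods available $10,443 = COGS $5,784 + ending $4,659

COGS = $5,784; ending inventory = $4,659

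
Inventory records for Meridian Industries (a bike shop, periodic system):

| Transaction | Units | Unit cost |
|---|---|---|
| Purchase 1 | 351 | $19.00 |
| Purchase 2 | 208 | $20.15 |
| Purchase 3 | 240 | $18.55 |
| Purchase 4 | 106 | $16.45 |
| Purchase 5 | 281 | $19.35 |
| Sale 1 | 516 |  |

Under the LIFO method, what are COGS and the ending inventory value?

Sale 1 (516) [LIFO — newest first]: 281 @ $19.35 + 106 @ $16.45 + 129 @ $18.55 = $9,574.00
Ending inventory: 351 @ $19.00 + 208 @ $20.15 + 111 @ $18.55 = $12,919.25
Check: goods available $22,493.25 = COGS $9,574.00 + ending $12,919.25

COGS = $9,574.00; ending inventory = $12,919.25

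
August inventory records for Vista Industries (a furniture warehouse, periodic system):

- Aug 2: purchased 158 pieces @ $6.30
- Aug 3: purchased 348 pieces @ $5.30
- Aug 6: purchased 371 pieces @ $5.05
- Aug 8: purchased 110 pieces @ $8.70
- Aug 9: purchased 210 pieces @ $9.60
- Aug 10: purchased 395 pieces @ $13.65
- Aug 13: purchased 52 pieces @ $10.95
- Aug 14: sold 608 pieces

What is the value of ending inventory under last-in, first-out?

Aug 14, 608 sold [LIFO — newest first]: 52 @ $10.95 + 395 @ $13.65 + 161 @ $9.60 = $7,506.75
Ending inventory: 158 @ $6.30 + 348 @ $5.30 + 371 @ $5.05 + 110 @ $8.70 + 49 @ $9.60 = $6,140.75

Ending inventory = $6,140.75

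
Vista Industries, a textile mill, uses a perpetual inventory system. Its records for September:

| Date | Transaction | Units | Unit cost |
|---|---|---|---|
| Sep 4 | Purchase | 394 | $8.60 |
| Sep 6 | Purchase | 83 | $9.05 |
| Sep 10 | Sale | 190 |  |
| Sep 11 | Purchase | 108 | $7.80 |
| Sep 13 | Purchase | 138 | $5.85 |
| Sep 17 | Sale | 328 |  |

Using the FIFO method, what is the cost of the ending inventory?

Sep 10, 190 sold [FIFO — oldest first]: 190 @ $8.60 = $1,634.00
Sep 17, 328 sold [FIFO — oldest first]: 204 @ $8.60 + 83 @ $9.05 + 41 @ $7.80 = $2,825.35
Total COGS = $1,634.00 + $2,825.35 = $4,459.35
Ending inventory: 67 @ $7.80 + 138 @ $5.85 = $1,329.90

Ending inventory = $1,329.90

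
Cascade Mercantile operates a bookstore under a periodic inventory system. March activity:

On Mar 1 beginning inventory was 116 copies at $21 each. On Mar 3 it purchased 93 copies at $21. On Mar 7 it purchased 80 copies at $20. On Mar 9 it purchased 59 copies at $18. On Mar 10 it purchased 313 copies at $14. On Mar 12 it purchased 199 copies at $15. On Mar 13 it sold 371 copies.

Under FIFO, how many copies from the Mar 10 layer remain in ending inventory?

290

Mar 13, 371 sold [FIFO — oldest first]: 116 @ $21 + 93 @ $21 + 80 @ $20 + 59 @ $18 + 23 @ $14 = $7,373
Ending inventory: 290 @ $14 + 199 @ $15 = $7,045
Check: goods available $14,418 = COGS $7,373 + ending $7,045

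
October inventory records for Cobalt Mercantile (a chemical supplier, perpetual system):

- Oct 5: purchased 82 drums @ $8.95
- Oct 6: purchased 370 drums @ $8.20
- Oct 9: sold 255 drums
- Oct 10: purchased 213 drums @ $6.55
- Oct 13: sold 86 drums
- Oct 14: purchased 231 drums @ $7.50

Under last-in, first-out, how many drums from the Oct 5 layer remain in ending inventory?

82

Oct 9, 255 sold [LIFO — newest first]: 255 @ $8.20 = $2,091.00
Oct 13, 86 sold [LIFO — newest first]: 86 @ $6.55 = $563.30
Total COGS = $2,091.00 + $563.30 = $2,654.30
Ending inventory: 82 @ $8.95 + 115 @ $8.20 + 127 @ $6.55 + 231 @ $7.50 = $4,241.25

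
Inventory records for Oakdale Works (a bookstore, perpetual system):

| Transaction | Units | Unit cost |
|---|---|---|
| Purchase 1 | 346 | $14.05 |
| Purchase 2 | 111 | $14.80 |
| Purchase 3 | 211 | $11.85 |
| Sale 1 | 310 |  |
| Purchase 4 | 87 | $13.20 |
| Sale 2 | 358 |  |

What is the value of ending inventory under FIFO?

Sale 1 (310) [FIFO — oldest first]: 310 @ $14.05 = $4,355.50
Sale 2 (358) [FIFO — oldest first]: 36 @ $14.05 + 111 @ $14.80 + 211 @ $11.85 = $4,648.95
Total COGS = $4,355.50 + $4,648.95 = $9,004.45
Ending inventory: 87 @ $13.20 = $1,148.40

Ending inventory = $1,148.40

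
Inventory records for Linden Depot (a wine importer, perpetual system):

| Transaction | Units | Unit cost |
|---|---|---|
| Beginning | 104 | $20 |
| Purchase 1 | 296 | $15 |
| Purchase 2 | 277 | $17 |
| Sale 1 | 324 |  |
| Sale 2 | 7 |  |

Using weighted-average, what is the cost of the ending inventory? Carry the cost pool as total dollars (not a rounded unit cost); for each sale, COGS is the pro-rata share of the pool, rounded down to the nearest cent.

Ending inventory = $5,738.91

After Beginning: 104 on hand, pool $2,080.00 (≈ $20.0000 each)
After Purchase 1: 400 on hand, pool $6,520.00 (≈ $16.3000 each)
After Purchase 2: 677 on hand, pool $11,229.00 (≈ $16.5864 each)
Sale 1, sell 324: 324/677 × $11,229.00 → $5,373.99
Sale 2, sell 7: 7/353 × $5,855.01 → $116.10
Total COGS = $5,373.99 + $116.10 = $5,490.09
Ending inventory (cost pool remaining) = $5,738.91
Check: goods available $11,229.00 = COGS $5,490.09 + ending $5,738.91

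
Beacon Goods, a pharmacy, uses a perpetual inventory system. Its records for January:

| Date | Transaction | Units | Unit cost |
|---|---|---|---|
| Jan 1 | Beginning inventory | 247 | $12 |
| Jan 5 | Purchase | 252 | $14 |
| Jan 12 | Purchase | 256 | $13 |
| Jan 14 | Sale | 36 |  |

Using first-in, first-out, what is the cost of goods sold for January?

Jan 14, 36 sold [FIFO — oldest first]: 36 @ $12 = $432
Ending inventory: 211 @ $12 + 252 @ $14 + 256 @ $13 = $9,388

COGS = $432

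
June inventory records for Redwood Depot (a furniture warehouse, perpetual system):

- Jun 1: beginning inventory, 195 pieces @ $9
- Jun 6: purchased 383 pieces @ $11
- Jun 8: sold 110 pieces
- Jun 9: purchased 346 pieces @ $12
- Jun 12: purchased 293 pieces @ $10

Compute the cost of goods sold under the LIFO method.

Jun 8, 110 sold [LIFO — newest first]: 110 @ $11 = $1,210
Ending inventory: 195 @ $9 + 273 @ $11 + 346 @ $12 + 293 @ $10 = $11,840
Check: goods available $13,050 = COGS $1,210 + ending $11,840

COGS = $1,210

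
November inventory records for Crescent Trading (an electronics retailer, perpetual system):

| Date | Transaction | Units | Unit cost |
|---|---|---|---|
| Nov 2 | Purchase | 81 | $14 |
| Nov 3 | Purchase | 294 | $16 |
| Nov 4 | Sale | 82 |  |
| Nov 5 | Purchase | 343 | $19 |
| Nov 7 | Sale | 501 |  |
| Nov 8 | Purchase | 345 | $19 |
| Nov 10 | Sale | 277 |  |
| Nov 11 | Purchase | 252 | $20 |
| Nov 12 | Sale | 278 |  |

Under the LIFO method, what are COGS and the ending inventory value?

Nov 4, 82 sold [LIFO — newest first]: 82 @ $16 = $1,312
Nov 7, 501 sold [LIFO — newest first]: 343 @ $19 + 158 @ $16 = $9,045
Nov 10, 277 sold [LIFO — newest first]: 277 @ $19 = $5,263
Nov 12, 278 sold [LIFO — newest first]: 252 @ $20 + 26 @ $19 = $5,534
Total COGS = $1,312 + $9,045 + $5,263 + $5,534 = $21,154
Ending inventory: 81 @ $14 + 54 @ $16 + 42 @ $19 = $2,796
Check: goods available $23,950 = COGS $21,154 + ending $2,796

COGS = $21,154; ending inventory = $2,796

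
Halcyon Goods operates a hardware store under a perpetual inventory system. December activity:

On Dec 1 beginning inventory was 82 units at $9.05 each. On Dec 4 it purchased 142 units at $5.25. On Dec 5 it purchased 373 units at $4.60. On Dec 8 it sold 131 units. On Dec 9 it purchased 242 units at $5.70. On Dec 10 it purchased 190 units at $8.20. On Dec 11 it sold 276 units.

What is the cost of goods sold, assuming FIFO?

COGS = $2,329.40

Dec 8, 131 sold [FIFO — oldest first]: 82 @ $9.05 + 49 @ $5.25 = $999.35
Dec 11, 276 sold [FIFO — oldest first]: 93 @ $5.25 + 183 @ $4.60 = $1,330.05
Total COGS = $999.35 + $1,330.05 = $2,329.40
Ending inventory: 190 @ $4.60 + 242 @ $5.70 + 190 @ $8.20 = $3,811.40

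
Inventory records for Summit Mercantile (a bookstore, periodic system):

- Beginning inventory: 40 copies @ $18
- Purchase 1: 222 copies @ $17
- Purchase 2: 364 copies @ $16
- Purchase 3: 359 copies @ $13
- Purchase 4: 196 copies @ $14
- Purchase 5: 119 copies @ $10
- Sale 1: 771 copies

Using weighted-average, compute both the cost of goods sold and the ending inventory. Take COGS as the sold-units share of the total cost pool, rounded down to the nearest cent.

COGS = $11,220.42; ending inventory = $7,698.58

Sale 1, sell 771: 771/1300 × $18,919.00 → $11,220.42
Ending inventory (cost pool remaining) = $7,698.58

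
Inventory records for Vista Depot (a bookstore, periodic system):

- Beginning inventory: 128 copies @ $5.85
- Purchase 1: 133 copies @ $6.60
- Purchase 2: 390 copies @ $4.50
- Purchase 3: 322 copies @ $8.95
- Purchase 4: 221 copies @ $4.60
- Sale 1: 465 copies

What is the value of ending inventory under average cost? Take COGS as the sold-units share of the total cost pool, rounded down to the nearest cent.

Ending inventory = $4,444.89

Sale 1, sell 465: 465/1194 × $7,280.10 → $2,835.21
Ending inventory (cost pool remaining) = $4,444.89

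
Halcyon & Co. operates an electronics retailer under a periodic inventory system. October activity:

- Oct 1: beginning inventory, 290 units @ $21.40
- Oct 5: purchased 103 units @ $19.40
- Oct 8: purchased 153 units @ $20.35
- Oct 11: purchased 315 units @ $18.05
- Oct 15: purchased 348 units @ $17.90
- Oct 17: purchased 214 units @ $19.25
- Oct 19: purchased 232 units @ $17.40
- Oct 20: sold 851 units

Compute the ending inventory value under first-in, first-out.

Oct 20, 851 sold [FIFO — oldest first]: 290 @ $21.40 + 103 @ $19.40 + 153 @ $20.35 + 305 @ $18.05 = $16,823.00
Ending inventory: 10 @ $18.05 + 348 @ $17.90 + 214 @ $19.25 + 232 @ $17.40 = $14,566.00
Check: goods available $31,389.00 = COGS $16,823.00 + ending $14,566.00

Ending inventory = $14,566.00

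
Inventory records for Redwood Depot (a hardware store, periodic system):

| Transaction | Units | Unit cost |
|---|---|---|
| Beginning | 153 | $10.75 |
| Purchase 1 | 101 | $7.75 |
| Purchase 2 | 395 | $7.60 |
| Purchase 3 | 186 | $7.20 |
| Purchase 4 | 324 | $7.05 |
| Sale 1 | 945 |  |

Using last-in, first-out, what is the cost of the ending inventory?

Sale 1 (945) [LIFO — newest first]: 324 @ $7.05 + 186 @ $7.20 + 395 @ $7.60 + 40 @ $7.75 = $6,935.40
Ending inventory: 153 @ $10.75 + 61 @ $7.75 = $2,117.50

Ending inventory = $2,117.50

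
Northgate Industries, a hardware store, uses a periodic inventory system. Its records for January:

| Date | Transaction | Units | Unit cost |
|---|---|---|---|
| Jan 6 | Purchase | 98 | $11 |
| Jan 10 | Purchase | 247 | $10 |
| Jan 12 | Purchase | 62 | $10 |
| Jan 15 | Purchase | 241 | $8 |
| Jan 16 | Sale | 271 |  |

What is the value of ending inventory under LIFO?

Jan 16, 271 sold [LIFO — newest first]: 241 @ $8 + 30 @ $10 = $2,228
Ending inventory: 98 @ $11 + 247 @ $10 + 32 @ $10 = $3,868
Check: goods available $6,096 = COGS $2,228 + ending $3,868

Ending inventory = $3,868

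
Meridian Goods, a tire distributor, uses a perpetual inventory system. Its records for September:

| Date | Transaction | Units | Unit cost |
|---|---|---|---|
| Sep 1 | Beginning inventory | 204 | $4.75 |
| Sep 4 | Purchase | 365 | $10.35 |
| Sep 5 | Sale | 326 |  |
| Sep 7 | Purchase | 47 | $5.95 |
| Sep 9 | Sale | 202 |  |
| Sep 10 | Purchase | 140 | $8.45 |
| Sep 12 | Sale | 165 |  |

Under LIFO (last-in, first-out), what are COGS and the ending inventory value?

Sep 5, 326 sold [LIFO — newest first]: 326 @ $10.35 = $3,374.10
Sep 9, 202 sold [LIFO — newest first]: 47 @ $5.95 + 39 @ $10.35 + 116 @ $4.75 = $1,234.30
Sep 12, 165 sold [LIFO — newest first]: 140 @ $8.45 + 25 @ $4.75 = $1,301.75
Total COGS = $3,374.10 + $1,234.30 + $1,301.75 = $5,910.15
Ending inventory: 63 @ $4.75 = $299.25
Check: goods available $6,209.40 = COGS $5,910.15 + ending $299.25

COGS = $5,910.15; ending inventory = $299.25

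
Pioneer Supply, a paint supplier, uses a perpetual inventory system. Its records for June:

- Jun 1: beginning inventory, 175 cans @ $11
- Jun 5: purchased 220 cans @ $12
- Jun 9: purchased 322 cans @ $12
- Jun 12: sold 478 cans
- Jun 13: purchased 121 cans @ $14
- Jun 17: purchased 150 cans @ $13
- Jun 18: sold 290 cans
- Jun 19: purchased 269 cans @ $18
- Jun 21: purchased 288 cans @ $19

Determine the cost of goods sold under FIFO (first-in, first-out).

COGS = $9,143

Jun 12, 478 sold [FIFO — oldest first]: 175 @ $11 + 220 @ $12 + 83 @ $12 = $5,561
Jun 18, 290 sold [FIFO — oldest first]: 239 @ $12 + 51 @ $14 = $3,582
Total COGS = $5,561 + $3,582 = $9,143
Ending inventory: 70 @ $14 + 150 @ $13 + 269 @ $18 + 288 @ $19 = $13,244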